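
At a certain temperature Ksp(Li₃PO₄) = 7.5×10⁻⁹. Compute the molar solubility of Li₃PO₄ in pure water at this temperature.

4.1×10⁻³ M

Li₃PO₄(s) ⇌ 3 Li⁺(aq) + PO₄³⁻(aq)
If s mol/L of Li₃PO₄ dissolves, [Li⁺] = 3s and [PO₄³⁻] = s.
Ksp = [Li⁺]^3[PO₄³⁻] = (3s)^3 · s = 27s^4
27s^4 = 7.5×10⁻⁹  ⇒  s^4 = 2.8×10⁻¹⁰
s = 4.1×10⁻³ mol/L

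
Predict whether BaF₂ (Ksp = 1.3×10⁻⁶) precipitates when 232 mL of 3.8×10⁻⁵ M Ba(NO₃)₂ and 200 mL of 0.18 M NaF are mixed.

After mixing, V = 232 mL + 200 mL = 432 mL.
[Ba²⁺] = (3.8×10⁻⁵)(232)/432 = 2.0×10⁻⁵ M
[F⁻] = (0.18)(200)/432 = 8.3×10⁻² M
Q = [Ba²⁺][F⁻]^2 = 1.4×10⁻⁷
Q < Ksp (1.4×10⁻⁷ vs 1.3×10⁻⁶); the solution remains unsaturated and no precipitate forms.

No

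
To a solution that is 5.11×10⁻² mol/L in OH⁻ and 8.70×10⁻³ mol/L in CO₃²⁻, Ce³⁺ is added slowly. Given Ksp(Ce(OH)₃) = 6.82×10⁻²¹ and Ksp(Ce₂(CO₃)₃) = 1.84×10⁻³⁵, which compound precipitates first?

A salt starts to precipitate once the ion product Q reaches its Ksp.
For Ce(OH)₃: [Ce³⁺] = (Ksp/[OH⁻]^3) = 5.11×10⁻¹⁷ mol/L
For Ce₂(CO₃)₃: [Ce³⁺] = (Ksp/[CO₃²⁻]^3)^(1/2) = 5.29×10⁻¹⁵ mol/L
The smaller threshold [Ce³⁺] is reached first, so Ce(OH)₃ precipitates first.

Ce(OH)₃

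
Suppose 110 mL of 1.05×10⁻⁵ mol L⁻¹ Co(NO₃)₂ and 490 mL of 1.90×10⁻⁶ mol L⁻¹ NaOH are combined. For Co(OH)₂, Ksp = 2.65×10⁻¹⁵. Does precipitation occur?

After mixing, V = 110 mL + 490 mL = 600 mL.
[Co²⁺] = (1.05×10⁻⁵)(110)/600 = 1.93×10⁻⁶ mol L⁻¹
[OH⁻] = (1.90×10⁻⁶)(490)/600 = 1.55×10⁻⁶ mol L⁻¹
Q = [Co²⁺][OH⁻]^2 = 4.63×10⁻¹⁸
Q < Ksp (4.63×10⁻¹⁸ vs 2.65×10⁻¹⁵); the solution remains unsaturated and no precipitate forms.

No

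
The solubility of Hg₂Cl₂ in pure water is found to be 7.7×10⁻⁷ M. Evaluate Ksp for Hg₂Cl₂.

Hg₂Cl₂(s) ⇌ Hg₂²⁺(aq) + 2 Cl⁻(aq)
Let s be the molar solubility. Then [Hg₂²⁺] = s and [Cl⁻] = 2s.
Ksp = [Hg₂²⁺][Cl⁻]^2 = s · (2s)^2 = 4s^3
Ksp = 4 × (7.7×10⁻⁷)^3 = 1.8×10⁻¹⁸

Ksp = 1.8×10⁻¹⁸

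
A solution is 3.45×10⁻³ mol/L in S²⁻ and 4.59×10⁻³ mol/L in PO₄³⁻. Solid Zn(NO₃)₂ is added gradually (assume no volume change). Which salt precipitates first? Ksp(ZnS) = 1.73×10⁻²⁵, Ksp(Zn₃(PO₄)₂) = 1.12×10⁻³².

ZnS

The threshold for precipitation is Q = Ksp.
For ZnS: [Zn²⁺] = (Ksp/[S²⁻]) = 5.01×10⁻²³ mol/L
For Zn₃(PO₄)₂: [Zn²⁺] = (Ksp/[PO₄³⁻]^2)^(1/3) = 8.10×10⁻¹⁰ mol/L
ZnS requires the lower [Zn²⁺], so it precipitates first.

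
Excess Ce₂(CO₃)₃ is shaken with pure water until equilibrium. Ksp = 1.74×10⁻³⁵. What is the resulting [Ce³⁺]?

8.76×10⁻⁸ M

Ce₂(CO₃)₃(s) ⇌ 2 Ce³⁺(aq) + 3 CO₃²⁻(aq)
If s mol/L of Ce₂(CO₃)₃ dissolves, [Ce³⁺] = 2s and [CO₃²⁻] = 3s.
Ksp = [Ce³⁺]^2[CO₃²⁻]^3 = (2s)^2 · (3s)^3 = 108s^5 = 1.74×10⁻³⁵
s = 4.38×10⁻⁸ mol L⁻¹
[Ce³⁺] = 2s = 8.76×10⁻⁸ mol L⁻¹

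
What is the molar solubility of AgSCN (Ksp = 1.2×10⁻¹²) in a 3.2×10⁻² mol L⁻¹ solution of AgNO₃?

AgSCN(s) ⇌ Ag⁺(aq) + SCN⁻(aq)
Let s be the solubility of AgSCN here. The common ion gives [Ag⁺] ≈ 3.2×10⁻² mol L⁻¹, and [SCN⁻] = s.
Ksp = [Ag⁺][SCN⁻] = (3.2×10⁻²)s
s = 1.2×10⁻¹² / (3.2×10⁻²) = 3.8×10⁻¹¹
s = 3.8×10⁻¹¹ mol L⁻¹

3.8×10⁻¹¹ M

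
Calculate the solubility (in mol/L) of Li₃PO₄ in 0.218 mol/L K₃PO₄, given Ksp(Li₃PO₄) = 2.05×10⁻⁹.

Li₃PO₄(s) ⇌ 3 Li⁺(aq) + PO₄³⁻(aq)
Let s be the solubility of Li₃PO₄ here. The common ion gives [PO₄³⁻] ≈ 0.218 mol/L, and [Li⁺] = 3s.
Ksp = [Li⁺]^3[PO₄³⁻] = (3s)^3(0.218)
(3s)^3 = 2.05×10⁻⁹ / (0.218) = 9.40×10⁻⁹
s = 7.04×10⁻⁴ mol/L

7.04×10⁻⁴ M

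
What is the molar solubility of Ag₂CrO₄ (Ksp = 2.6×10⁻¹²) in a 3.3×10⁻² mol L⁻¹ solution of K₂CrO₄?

4.4×10⁻⁶ M

Ag₂CrO₄(s) ⇌ 2 Ag⁺(aq) + CrO₄²⁻(aq)
Let s be the solubility of Ag₂CrO₄ here. The common ion gives [CrO₄²⁻] ≈ 3.3×10⁻² mol L⁻¹, and [Ag⁺] = 2s.
Ksp = [Ag⁺]^2[CrO₄²⁻] = (2s)^2(3.3×10⁻²)
(2s)^2 = 2.6×10⁻¹² / (3.3×10⁻²) = 7.9×10⁻¹¹
s = 4.4×10⁻⁶ mol L⁻¹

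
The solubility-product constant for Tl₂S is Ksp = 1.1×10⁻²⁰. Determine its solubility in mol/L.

Tl₂S(s) ⇌ 2 Tl⁺(aq) + S²⁻(aq)
With molar solubility s: [Tl⁺] = 2s, [S²⁻] = s.
Ksp = [Tl⁺]^2[S²⁻] = (2s)^2 · s = 4s^3
4s^3 = 1.1×10⁻²⁰  ⇒  s^3 = 2.8×10⁻²¹
Taking the 3rd root, s = 1.4×10⁻⁷ M.

1.4×10⁻⁷ M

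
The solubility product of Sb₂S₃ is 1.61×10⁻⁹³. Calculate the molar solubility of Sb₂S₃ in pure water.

1.08×10⁻¹⁹ M

Sb₂S₃(s) ⇌ 2 Sb³⁺(aq) + 3 S²⁻(aq)
Let s be the molar solubility. Then [Sb³⁺] = 2s and [S²⁻] = 3s.
Ksp = [Sb³⁺]^2[S²⁻]^3 = (2s)^2 · (3s)^3 = 108s^5
108s^5 = 1.61×10⁻⁹³  ⇒  s^5 = 1.49×10⁻⁹⁵
s = (1.49×10⁻⁹⁵)^(1/5) = 1.08×10⁻¹⁹ M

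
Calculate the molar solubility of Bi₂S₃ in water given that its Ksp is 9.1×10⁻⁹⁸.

1.5×10⁻²⁰ M

Bi₂S₃(s) ⇌ 2 Bi³⁺(aq) + 3 S²⁻(aq)
If s mol/L of Bi₂S₃ dissolves, [Bi³⁺] = 2s and [S²⁻] = 3s.
Ksp = [Bi³⁺]^2[S²⁻]^3 = (2s)^2 · (3s)^3 = 108s^5
108s^5 = 9.1×10⁻⁹⁸  ⇒  s^5 = 8.4×10⁻¹⁰⁰
Taking the 5th root, s = 1.5×10⁻²⁰ mol L⁻¹.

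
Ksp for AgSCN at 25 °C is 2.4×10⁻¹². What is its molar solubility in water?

1.5×10⁻⁶ M

AgSCN(s) ⇌ Ag⁺(aq) + SCN⁻(aq)
If s mol/L of AgSCN dissolves, [Ag⁺] = s and [SCN⁻] = s.
Ksp = [Ag⁺][SCN⁻] = s · s = s^2
s^2 = 2.4×10⁻¹²
s = 1.5×10⁻⁶ mol L⁻¹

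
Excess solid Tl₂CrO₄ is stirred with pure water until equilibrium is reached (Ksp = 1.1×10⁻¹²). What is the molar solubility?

Tl₂CrO₄(s) ⇌ 2 Tl⁺(aq) + CrO₄²⁻(aq)
With molar solubility s: [Tl⁺] = 2s, [CrO₄²⁻] = s.
Ksp = [Tl⁺]^2[CrO₄²⁻] = (2s)^2 · s = 4s^3
4s^3 = 1.1×10⁻¹²  ⇒  s^3 = 2.8×10⁻¹³
s = (2.8×10⁻¹³)^(1/3) = 6.5×10⁻⁵ M

6.5×10⁻⁵ M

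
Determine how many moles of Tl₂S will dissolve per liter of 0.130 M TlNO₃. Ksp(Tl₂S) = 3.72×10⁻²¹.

2.20×10⁻¹⁹ M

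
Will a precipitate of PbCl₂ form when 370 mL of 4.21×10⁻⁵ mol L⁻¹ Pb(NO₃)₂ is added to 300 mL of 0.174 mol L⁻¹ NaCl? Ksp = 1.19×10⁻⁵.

No

Total volume after mixing = 370 + 300 = 670 mL.
[Pb²⁺] = (4.21×10⁻⁵)(370)/670 = 2.32×10⁻⁵ mol L⁻¹
[Cl⁻] = (0.174)(300)/670 = 7.79×10⁻² mol L⁻¹
Q = [Pb²⁺][Cl⁻]^2 = 1.41×10⁻⁷
Q < Ksp (1.41×10⁻⁷ vs 1.19×10⁻⁵); the solution remains unsaturated and no precipitate forms.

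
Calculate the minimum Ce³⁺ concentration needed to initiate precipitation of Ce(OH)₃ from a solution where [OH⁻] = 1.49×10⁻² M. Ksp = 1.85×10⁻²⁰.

5.59×10⁻¹⁵ M

Precipitation of each salt begins when its ion product equals Ksp.
Ce(OH)₃(s) ⇌ Ce³⁺(aq) + 3 OH⁻(aq)
Ksp = [Ce³⁺][OH⁻]^3 = [Ce³⁺](1.49×10⁻²)^3
[Ce³⁺] = 1.85×10⁻²⁰ / (1.49×10⁻²)^3 = 5.59×10⁻¹⁵
[Ce³⁺] = 5.59×10⁻¹⁵ M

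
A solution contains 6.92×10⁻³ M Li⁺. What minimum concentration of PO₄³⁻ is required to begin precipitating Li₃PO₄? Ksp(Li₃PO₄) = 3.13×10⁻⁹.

The threshold for precipitation is Q = Ksp.
Li₃PO₄(s) ⇌ 3 Li⁺(aq) + PO₄³⁻(aq)
Ksp = [Li⁺]^3[PO₄³⁻] = [PO₄³⁻](6.92×10⁻³)^3
[PO₄³⁻] = 3.13×10⁻⁹ / (6.92×10⁻³)^3 = 9.45×10⁻³
[PO₄³⁻] = 9.45×10⁻³ M

9.45×10⁻³ M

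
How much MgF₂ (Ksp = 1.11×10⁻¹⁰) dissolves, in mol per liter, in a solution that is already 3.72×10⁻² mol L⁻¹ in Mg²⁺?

2.73×10⁻⁵ M

MgF₂(s) ⇌ Mg²⁺(aq) + 2 F⁻(aq)
The solution already contains Mg²⁺ at 3.72×10⁻² mol L⁻¹. Let s be the molar solubility of MgF₂.
[Mg²⁺] ≈ 3.72×10⁻² mol L⁻¹ (common ion dominates); [F⁻] = 2s.
Ksp = [Mg²⁺][F⁻]^2 = (3.72×10⁻²)(2s)^2
(2s)^2 = 1.11×10⁻¹⁰ / (3.72×10⁻²) = 2.98×10⁻⁹
s = 2.73×10⁻⁵ mol L⁻¹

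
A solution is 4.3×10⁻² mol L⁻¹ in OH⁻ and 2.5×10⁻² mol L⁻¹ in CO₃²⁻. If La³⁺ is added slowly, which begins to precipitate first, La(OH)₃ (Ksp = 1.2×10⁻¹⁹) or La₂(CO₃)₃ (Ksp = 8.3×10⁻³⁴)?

A salt starts to precipitate once the ion product Q reaches its Ksp.
For La(OH)₃: [La³⁺] = (Ksp/[OH⁻]^3) = 1.5×10⁻¹⁵ mol L⁻¹
For La₂(CO₃)₃: [La³⁺] = (Ksp/[CO₃²⁻]^3)^(1/2) = 7.3×10⁻¹⁵ mol L⁻¹
Since La(OH)₃ needs less La³⁺ to reach saturation, it precipitates first.

La(OH)₃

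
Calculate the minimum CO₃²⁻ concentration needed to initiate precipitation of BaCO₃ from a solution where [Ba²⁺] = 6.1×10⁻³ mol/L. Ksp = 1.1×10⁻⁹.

1.8×10⁻⁷ M

Precipitation begins when Q = Ksp.
BaCO₃(s) ⇌ Ba²⁺(aq) + CO₃²⁻(aq)
Ksp = [Ba²⁺][CO₃²⁻] = [CO₃²⁻](6.1×10⁻³)
[CO₃²⁻] = 1.1×10⁻⁹ / (6.1×10⁻³) = 1.8×10⁻⁷
[CO₃²⁻] = 1.8×10⁻⁷ mol/L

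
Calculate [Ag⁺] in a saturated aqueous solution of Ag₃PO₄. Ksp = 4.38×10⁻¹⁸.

6.02×10⁻⁵ M

Ag₃PO₄(s) ⇌ 3 Ag⁺(aq) + PO₄³⁻(aq)
Let s be the molar solubility. Then [Ag⁺] = 3s and [PO₄³⁻] = s.
Ksp = [Ag⁺]^3[PO₄³⁻] = (3s)^3 · s = 27s^4 = 4.38×10⁻¹⁸
s = 2.01×10⁻⁵ mol L⁻¹
[Ag⁺] = 3s = 6.02×10⁻⁵ mol L⁻¹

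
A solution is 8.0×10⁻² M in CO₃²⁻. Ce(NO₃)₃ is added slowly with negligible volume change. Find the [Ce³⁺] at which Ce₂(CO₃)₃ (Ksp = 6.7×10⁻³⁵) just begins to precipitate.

3.6×10⁻¹⁶ M

Precipitation of each salt begins when its ion product equals Ksp.
Ce₂(CO₃)₃(s) ⇌ 2 Ce³⁺(aq) + 3 CO₃²⁻(aq)
Ksp = [Ce³⁺]^2[CO₃²⁻]^3 = [Ce³⁺]^2(8.0×10⁻²)^3
[Ce³⁺]^2 = 6.7×10⁻³⁵ / (8.0×10⁻²)^3 = 1.3×10⁻³¹
[Ce³⁺] = 3.6×10⁻¹⁶ M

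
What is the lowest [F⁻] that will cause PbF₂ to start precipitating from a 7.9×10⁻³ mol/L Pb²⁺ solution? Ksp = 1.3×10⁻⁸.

Each salt precipitates once Q = Ksp for that salt.
PbF₂(s) ⇌ Pb²⁺(aq) + 2 F⁻(aq)
Ksp = [Pb²⁺][F⁻]^2 = [F⁻]^2(7.9×10⁻³)
[F⁻]^2 = 1.3×10⁻⁸ / (7.9×10⁻³) = 1.6×10⁻⁶
[F⁻] = 1.3×10⁻³ mol/L

1.3×10⁻³ M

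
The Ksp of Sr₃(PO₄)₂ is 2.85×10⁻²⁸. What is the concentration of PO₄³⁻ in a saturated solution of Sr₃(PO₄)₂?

Sr₃(PO₄)₂(s) ⇌ 3 Sr²⁺(aq) + 2 PO₄³⁻(aq)
Let s be the molar solubility. Then [Sr²⁺] = 3s and [PO₄³⁻] = 2s.
Ksp = [Sr²⁺]^3[PO₄³⁻]^2 = (3s)^3 · (2s)^2 = 108s^5 = 2.85×10⁻²⁸
s = 1.21×10⁻⁶ mol L⁻¹
[PO₄³⁻] = 2s = 2.43×10⁻⁶ mol L⁻¹

2.43×10⁻⁶ M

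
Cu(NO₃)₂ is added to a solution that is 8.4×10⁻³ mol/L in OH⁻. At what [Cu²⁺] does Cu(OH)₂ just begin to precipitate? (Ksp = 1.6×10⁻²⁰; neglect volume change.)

Precipitation begins when Q = Ksp.
Cu(OH)₂(s) ⇌ Cu²⁺(aq) + 2 OH⁻(aq)
Ksp = [Cu²⁺][OH⁻]^2 = [Cu²⁺](8.4×10⁻³)^2
[Cu²⁺] = 1.6×10⁻²⁰ / (8.4×10⁻³)^2 = 2.3×10⁻¹⁶
[Cu²⁺] = 2.3×10⁻¹⁶ mol/L

2.3×10⁻¹⁶ M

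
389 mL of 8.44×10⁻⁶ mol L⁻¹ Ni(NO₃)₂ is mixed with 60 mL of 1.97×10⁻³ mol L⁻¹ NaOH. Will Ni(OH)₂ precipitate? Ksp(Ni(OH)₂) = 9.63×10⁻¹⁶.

Yes

The combined volume is 449 mL.
[Ni²⁺] = (8.44×10⁻⁶)(389)/449 = 7.31×10⁻⁶ mol L⁻¹
[OH⁻] = (1.97×10⁻³)(60)/449 = 2.63×10⁻⁴ mol L⁻¹
Q = [Ni²⁺][OH⁻]^2 = 5.07×10⁻¹³
Because Q > Ksp (5.07×10⁻¹³ vs 9.63×10⁻¹⁶), a precipitate of Ni(OH)₂ forms.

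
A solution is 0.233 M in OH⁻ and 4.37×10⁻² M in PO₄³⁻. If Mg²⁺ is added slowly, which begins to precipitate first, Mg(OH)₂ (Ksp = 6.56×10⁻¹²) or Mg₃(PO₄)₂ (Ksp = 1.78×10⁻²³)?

Mg(OH)₂

Precipitation begins when Q = Ksp.
For Mg(OH)₂: [Mg²⁺] = (Ksp/[OH⁻]^2) = 1.21×10⁻¹⁰ M
For Mg₃(PO₄)₂: [Mg²⁺] = (Ksp/[PO₄³⁻]^2)^(1/3) = 2.10×10⁻⁷ M
Mg(OH)₂ requires the lower [Mg²⁺], so it precipitates first.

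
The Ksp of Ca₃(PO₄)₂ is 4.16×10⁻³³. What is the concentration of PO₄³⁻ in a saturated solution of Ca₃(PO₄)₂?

Ca₃(PO₄)₂(s) ⇌ 3 Ca²⁺(aq) + 2 PO₄³⁻(aq)
If s mol/L of Ca₃(PO₄)₂ dissolves, [Ca²⁺] = 3s and [PO₄³⁻] = 2s.
Ksp = [Ca²⁺]^3[PO₄³⁻]^2 = (3s)^3 · (2s)^2 = 108s^5 = 4.16×10⁻³³
s = 1.31×10⁻⁷ M
[PO₄³⁻] = 2s = 2.62×10⁻⁷ M

2.62×10⁻⁷ M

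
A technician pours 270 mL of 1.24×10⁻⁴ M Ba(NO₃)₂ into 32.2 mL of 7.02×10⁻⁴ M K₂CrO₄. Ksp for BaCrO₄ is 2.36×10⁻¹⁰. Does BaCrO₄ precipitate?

After mixing, V = 270 mL + 32.2 mL = 302.2 mL.
[Ba²⁺] = (1.24×10⁻⁴)(270)/302.2 = 1.11×10⁻⁴ M
[CrO₄²⁻] = (7.02×10⁻⁴)(32.2)/302.2 = 7.48×10⁻⁵ M
Q = [Ba²⁺][CrO₄²⁻] = 8.29×10⁻⁹
Since Q (8.29×10⁻⁹) exceeds Ksp (2.36×10⁻¹⁰), BaCrO₄ will precipitate.

Yes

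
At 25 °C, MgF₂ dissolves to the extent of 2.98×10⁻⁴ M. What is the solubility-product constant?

Ksp = 1.06×10⁻¹⁰

MgF₂(s) ⇌ Mg²⁺(aq) + 2 F⁻(aq)
If s mol/L of MgF₂ dissolves, [Mg²⁺] = s and [F⁻] = 2s.
Ksp = [Mg²⁺][F⁻]^2 = s · (2s)^2 = 4s^3
Ksp = 4 × (2.98×10⁻⁴)^3 = 1.06×10⁻¹⁰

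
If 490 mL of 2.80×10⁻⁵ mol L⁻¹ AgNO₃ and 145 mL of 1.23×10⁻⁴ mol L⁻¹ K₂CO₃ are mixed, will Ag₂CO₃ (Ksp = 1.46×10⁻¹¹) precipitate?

No

After mixing, V = 490 mL + 145 mL = 635 mL.
[Ag⁺] = (2.80×10⁻⁵)(490)/635 = 2.16×10⁻⁵ mol L⁻¹
[CO₃²⁻] = (1.23×10⁻⁴)(145)/635 = 2.81×10⁻⁵ mol L⁻¹
Q = [Ag⁺]^2[CO₃²⁻] = 1.31×10⁻¹⁴
Q = 1.31×10⁻¹⁴ < Ksp = 1.46×10⁻¹¹, so the solution is unsaturated and no precipitate forms.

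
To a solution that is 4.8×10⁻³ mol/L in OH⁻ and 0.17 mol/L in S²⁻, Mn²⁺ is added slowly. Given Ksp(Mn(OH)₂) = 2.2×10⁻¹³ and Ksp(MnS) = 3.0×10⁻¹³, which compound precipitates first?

MnS

The threshold for precipitation is Q = Ksp.
For Mn(OH)₂: [Mn²⁺] = (Ksp/[OH⁻]^2) = 9.5×10⁻⁹ mol/L
For MnS: [Mn²⁺] = (Ksp/[S²⁻]) = 1.8×10⁻¹² mol/L
Since MnS needs less Mn²⁺ to reach saturation, it precipitates first.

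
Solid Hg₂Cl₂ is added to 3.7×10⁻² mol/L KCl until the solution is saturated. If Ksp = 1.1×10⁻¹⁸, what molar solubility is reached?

8.0×10⁻¹⁶ M

Hg₂Cl₂(s) ⇌ Hg₂²⁺(aq) + 2 Cl⁻(aq)
With Cl⁻ already at 3.7×10⁻² mol/L and s small, take [Cl⁻] ≈ 3.7×10⁻² mol/L and [Hg₂²⁺] = s.
Ksp = [Hg₂²⁺][Cl⁻]^2 = s(3.7×10⁻²)^2
s = 1.1×10⁻¹⁸ / (3.7×10⁻²)^2 = 8.0×10⁻¹⁶
s = 8.0×10⁻¹⁶ mol/L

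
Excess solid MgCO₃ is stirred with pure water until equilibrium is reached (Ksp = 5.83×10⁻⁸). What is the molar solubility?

MgCO₃(s) ⇌ Mg²⁺(aq) + CO₃²⁻(aq)
Call the molar solubility s, so that [Mg²⁺] = s and [CO₃²⁻] = s.
Ksp = [Mg²⁺][CO₃²⁻] = s · s = s^2
s^2 = 5.83×10⁻⁸
s = 2.41×10⁻⁴ M

2.41×10⁻⁴ M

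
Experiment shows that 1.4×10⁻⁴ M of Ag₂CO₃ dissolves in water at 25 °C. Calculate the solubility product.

Ksp = 1.1×10⁻¹¹

Ag₂CO₃(s) ⇌ 2 Ag⁺(aq) + CO₃²⁻(aq)
Call the molar solubility s, so that [Ag⁺] = 2s and [CO₃²⁻] = s.
Ksp = [Ag⁺]^2[CO₃²⁻] = (2s)^2 · s = 4s^3
Ksp = 4 × (1.4×10⁻⁴)^3 = 1.1×10⁻¹¹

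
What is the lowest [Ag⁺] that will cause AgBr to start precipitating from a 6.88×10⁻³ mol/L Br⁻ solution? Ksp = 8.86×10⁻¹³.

Precipitation begins when Q = Ksp.
AgBr(s) ⇌ Ag⁺(aq) + Br⁻(aq)
Ksp = [Ag⁺][Br⁻] = [Ag⁺](6.88×10⁻³)
[Ag⁺] = 8.86×10⁻¹³ / (6.88×10⁻³) = 1.29×10⁻¹⁰
[Ag⁺] = 1.29×10⁻¹⁰ mol/L

1.29×10⁻¹⁰ M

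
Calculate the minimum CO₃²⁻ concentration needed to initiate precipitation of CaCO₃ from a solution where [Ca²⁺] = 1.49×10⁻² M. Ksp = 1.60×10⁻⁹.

1.07×10⁻⁷ M

Each salt precipitates once Q = Ksp for that salt.
CaCO₃(s) ⇌ Ca²⁺(aq) + CO₃²⁻(aq)
Ksp = [Ca²⁺][CO₃²⁻] = [CO₃²⁻](1.49×10⁻²)
[CO₃²⁻] = 1.60×10⁻⁹ / (1.49×10⁻²) = 1.07×10⁻⁷
[CO₃²⁻] = 1.07×10⁻⁷ M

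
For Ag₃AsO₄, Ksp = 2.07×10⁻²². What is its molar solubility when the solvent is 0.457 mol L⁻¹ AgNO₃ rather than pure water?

Ag₃AsO₄(s) ⇌ 3 Ag⁺(aq) + AsO₄³⁻(aq)
Let s be the solubility of Ag₃AsO₄ here. The common ion gives [Ag⁺] ≈ 0.457 mol L⁻¹, and [AsO₄³⁻] = s.
Ksp = [Ag⁺]^3[AsO₄³⁻] = (0.457)^3s
s = 2.07×10⁻²² / (0.457)^3 = 2.17×10⁻²¹
s = 2.17×10⁻²¹ mol L⁻¹

2.17×10⁻²¹ M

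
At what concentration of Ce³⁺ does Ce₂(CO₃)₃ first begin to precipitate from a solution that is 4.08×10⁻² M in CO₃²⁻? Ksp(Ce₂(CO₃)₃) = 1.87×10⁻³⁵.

A salt starts to precipitate once the ion product Q reaches its Ksp.
Ce₂(CO₃)₃(s) ⇌ 2 Ce³⁺(aq) + 3 CO₃²⁻(aq)
Ksp = [Ce³⁺]^2[CO₃²⁻]^3 = [Ce³⁺]^2(4.08×10⁻²)^3
[Ce³⁺]^2 = 1.87×10⁻³⁵ / (4.08×10⁻²)^3 = 2.75×10⁻³¹
[Ce³⁺] = 5.25×10⁻¹⁶ M

5.25×10⁻¹⁶ M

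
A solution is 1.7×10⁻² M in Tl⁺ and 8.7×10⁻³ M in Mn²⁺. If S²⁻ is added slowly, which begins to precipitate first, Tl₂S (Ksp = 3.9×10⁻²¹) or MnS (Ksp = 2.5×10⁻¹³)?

Tl₂S

Precipitation of each salt begins when its ion product equals Ksp.
For Tl₂S: [S²⁻] = (Ksp/[Tl⁺]^2) = 1.3×10⁻¹⁷ M
For MnS: [S²⁻] = (Ksp/[Mn²⁺]) = 2.9×10⁻¹¹ M
Tl₂S requires the lower [S²⁻], so it precipitates first.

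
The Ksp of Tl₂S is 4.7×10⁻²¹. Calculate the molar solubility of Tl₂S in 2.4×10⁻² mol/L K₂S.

2.2×10⁻¹⁰ M

Tl₂S(s) ⇌ 2 Tl⁺(aq) + S²⁻(aq)
The solution already contains S²⁻ at 2.4×10⁻² mol/L. Let s be the molar solubility of Tl₂S.
[S²⁻] ≈ 2.4×10⁻² mol/L (common ion dominates); [Tl⁺] = 2s.
Ksp = [Tl⁺]^2[S²⁻] = (2s)^2(2.4×10⁻²)
(2s)^2 = 4.7×10⁻²¹ / (2.4×10⁻²) = 2.0×10⁻¹⁹
s = 2.2×10⁻¹⁰ mol/L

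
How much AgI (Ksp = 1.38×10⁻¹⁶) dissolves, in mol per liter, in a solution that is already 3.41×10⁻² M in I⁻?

4.05×10⁻¹⁵ M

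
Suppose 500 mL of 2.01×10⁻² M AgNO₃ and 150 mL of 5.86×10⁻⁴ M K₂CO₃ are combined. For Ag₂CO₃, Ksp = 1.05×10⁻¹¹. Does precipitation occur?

Yes

After mixing, V = 500 mL + 150 mL = 650 mL.
[Ag⁺] = (2.01×10⁻²)(500)/650 = 1.55×10⁻² M
[CO₃²⁻] = (5.86×10⁻⁴)(150)/650 = 1.35×10⁻⁴ M
Q = [Ag⁺]^2[CO₃²⁻] = 3.23×10⁻⁸
Because Q > Ksp (3.23×10⁻⁸ vs 1.05×10⁻¹¹), a precipitate of Ag₂CO₃ forms.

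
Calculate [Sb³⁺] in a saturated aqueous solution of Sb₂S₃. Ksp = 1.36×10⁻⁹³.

Sb₂S₃(s) ⇌ 2 Sb³⁺(aq) + 3 S²⁻(aq)
Call the molar solubility s, so that [Sb³⁺] = 2s and [S²⁻] = 3s.
Ksp = [Sb³⁺]^2[S²⁻]^3 = (2s)^2 · (3s)^3 = 108s^5 = 1.36×10⁻⁹³
s = 1.05×10⁻¹⁹ mol/L
[Sb³⁺] = 2s = 2.09×10⁻¹⁹ mol/L

2.09×10⁻¹⁹ M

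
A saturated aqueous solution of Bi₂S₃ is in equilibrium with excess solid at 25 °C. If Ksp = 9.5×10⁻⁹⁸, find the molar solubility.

1.5×10⁻²⁰ M

Bi₂S₃(s) ⇌ 2 Bi³⁺(aq) + 3 S²⁻(aq)
Call the molar solubility s, so that [Bi³⁺] = 2s and [S²⁻] = 3s.
Ksp = [Bi³⁺]^2[S²⁻]^3 = (2s)^2 · (3s)^3 = 108s^5
108s^5 = 9.5×10⁻⁹⁸  ⇒  s^5 = 8.8×10⁻¹⁰⁰
s = 1.5×10⁻²⁰ mol L⁻¹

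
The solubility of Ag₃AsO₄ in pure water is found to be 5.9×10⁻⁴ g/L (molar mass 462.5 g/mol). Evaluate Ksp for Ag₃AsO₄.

Convert to molarity: s = 5.9×10⁻⁴ / 462.5 = 1.276×10⁻⁶ mol/L
Ag₃AsO₄(s) ⇌ 3 Ag⁺(aq) + AsO₄³⁻(aq)
Let s be the molar solubility. Then [Ag⁺] = 3s and [AsO₄³⁻] = s.
Ksp = [Ag⁺]^3[AsO₄³⁻] = (3s)^3 · s = 27s^4
Ksp = 27 × (1.276×10⁻⁶)^4 = 7.2×10⁻²³

Ksp = 7.2×10⁻²³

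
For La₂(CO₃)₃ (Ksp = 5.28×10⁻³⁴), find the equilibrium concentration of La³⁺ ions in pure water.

La₂(CO₃)₃(s) ⇌ 2 La³⁺(aq) + 3 CO₃²⁻(aq)
For each mole of La₂(CO₃)₃ that dissolves per liter, [La³⁺] = 2s and [CO₃²⁻] = 3s; let s denote this solubility.
Ksp = [La³⁺]^2[CO₃²⁻]^3 = (2s)^2 · (3s)^3 = 108s^5 = 5.28×10⁻³⁴
s = 8.67×10⁻⁸ mol L⁻¹
[La³⁺] = 2s = 1.73×10⁻⁷ mol L⁻¹

1.73×10⁻⁷ M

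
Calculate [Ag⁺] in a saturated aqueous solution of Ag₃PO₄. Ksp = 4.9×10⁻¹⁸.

6.2×10⁻⁵ M

Ag₃PO₄(s) ⇌ 3 Ag⁺(aq) + PO₄³⁻(aq)
With molar solubility s: [Ag⁺] = 3s, [PO₄³⁻] = s.
Ksp = [Ag⁺]^3[PO₄³⁻] = (3s)^3 · s = 27s^4 = 4.9×10⁻¹⁸
s = 2.1×10⁻⁵ M
[Ag⁺] = 3s = 6.2×10⁻⁵ M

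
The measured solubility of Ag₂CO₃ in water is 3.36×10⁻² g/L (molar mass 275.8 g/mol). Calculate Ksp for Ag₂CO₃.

Ksp = 7.23×10⁻¹²

Convert to molarity: s = 3.36×10⁻² / 275.8 = 1.2183×10⁻⁴ mol/L
Ag₂CO₃(s) ⇌ 2 Ag⁺(aq) + CO₃²⁻(aq)
Let s be the molar solubility. Then [Ag⁺] = 2s and [CO₃²⁻] = s.
Ksp = [Ag⁺]^2[CO₃²⁻] = (2s)^2 · s = 4s^3
Ksp = 4 × (1.2183×10⁻⁴)^3 = 7.23×10⁻¹²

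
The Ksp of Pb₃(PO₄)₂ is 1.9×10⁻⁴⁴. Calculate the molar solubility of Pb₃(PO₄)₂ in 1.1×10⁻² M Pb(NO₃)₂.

Pb₃(PO₄)₂(s) ⇌ 3 Pb²⁺(aq) + 2 PO₄³⁻(aq)
With Pb²⁺ already at 1.1×10⁻² M and s small, take [Pb²⁺] ≈ 1.1×10⁻² M and [PO₄³⁻] = 2s.
Ksp = [Pb²⁺]^3[PO₄³⁻]^2 = (1.1×10⁻²)^3(2s)^2
(2s)^2 = 1.9×10⁻⁴⁴ / (1.1×10⁻²)^3 = 1.4×10⁻³⁸
s = 6.0×10⁻²⁰ M

6.0×10⁻²⁰ M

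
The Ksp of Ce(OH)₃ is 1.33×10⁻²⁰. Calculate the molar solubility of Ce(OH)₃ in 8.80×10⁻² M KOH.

Ce(OH)₃(s) ⇌ Ce³⁺(aq) + 3 OH⁻(aq)
OH⁻ is already present at 8.80×10⁻² M. If s mol/L of Ce(OH)₃ dissolves, [Ce³⁺] = s while [OH⁻] ≈ 8.80×10⁻² M.
Ksp = [Ce³⁺][OH⁻]^3 = s(8.80×10⁻²)^3
s = 1.33×10⁻²⁰ / (8.80×10⁻²)^3 = 1.95×10⁻¹⁷
s = 1.95×10⁻¹⁷ M

1.95×10⁻¹⁷ M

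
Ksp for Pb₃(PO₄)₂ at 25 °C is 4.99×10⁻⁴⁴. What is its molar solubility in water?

8.57×10⁻¹⁰ M

Pb₃(PO₄)₂(s) ⇌ 3 Pb²⁺(aq) + 2 PO₄³⁻(aq)
If s mol/L of Pb₃(PO₄)₂ dissolves, [Pb²⁺] = 3s and [PO₄³⁻] = 2s.
Ksp = [Pb²⁺]^3[PO₄³⁻]^2 = (3s)^3 · (2s)^2 = 108s^5
108s^5 = 4.99×10⁻⁴⁴  ⇒  s^5 = 4.62×10⁻⁴⁶
Taking the 5th root, s = 8.57×10⁻¹⁰ mol/L.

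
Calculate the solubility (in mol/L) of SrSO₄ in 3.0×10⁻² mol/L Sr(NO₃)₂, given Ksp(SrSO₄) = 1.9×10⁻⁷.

6.3×10⁻⁶ M

SrSO₄(s) ⇌ Sr²⁺(aq) + SO₄²⁻(aq)
The solution already contains Sr²⁺ at 3.0×10⁻² mol/L. Let s be the molar solubility of SrSO₄.
[Sr²⁺] ≈ 3.0×10⁻² mol/L (common ion dominates); [SO₄²⁻] = s.
Ksp = [Sr²⁺][SO₄²⁻] = (3.0×10⁻²)s
s = 1.9×10⁻⁷ / (3.0×10⁻²) = 6.3×10⁻⁶
s = 6.3×10⁻⁶ mol/L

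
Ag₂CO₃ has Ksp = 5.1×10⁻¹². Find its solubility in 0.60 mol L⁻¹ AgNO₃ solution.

1.4×10⁻¹¹ M

Ag₂CO₃(s) ⇌ 2 Ag⁺(aq) + CO₃²⁻(aq)
Ag⁺ is already present at 0.60 mol L⁻¹. If s mol/L of Ag₂CO₃ dissolves, [CO₃²⁻] = s while [Ag⁺] ≈ 0.60 mol L⁻¹.
Ksp = [Ag⁺]^2[CO₃²⁻] = (0.60)^2s
s = 5.1×10⁻¹² / (0.60)^2 = 1.4×10⁻¹¹
s = 1.4×10⁻¹¹ mol L⁻¹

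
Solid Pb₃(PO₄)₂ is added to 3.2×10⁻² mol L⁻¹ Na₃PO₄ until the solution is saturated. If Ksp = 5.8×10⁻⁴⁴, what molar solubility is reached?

Pb₃(PO₄)₂(s) ⇌ 3 Pb²⁺(aq) + 2 PO₄³⁻(aq)
Let s be the solubility of Pb₃(PO₄)₂ here. The common ion gives [PO₄³⁻] ≈ 3.2×10⁻² mol L⁻¹, and [Pb²⁺] = 3s.
Ksp = [Pb²⁺]^3[PO₄³⁻]^2 = (3s)^3(3.2×10⁻²)^2
(3s)^3 = 5.8×10⁻⁴⁴ / (3.2×10⁻²)^2 = 5.7×10⁻⁴¹
s = 1.3×10⁻¹⁴ mol L⁻¹

1.3×10⁻¹⁴ M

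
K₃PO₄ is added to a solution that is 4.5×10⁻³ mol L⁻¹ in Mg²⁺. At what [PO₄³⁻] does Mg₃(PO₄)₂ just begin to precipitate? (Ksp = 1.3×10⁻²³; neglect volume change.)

The threshold for precipitation is Q = Ksp.
Mg₃(PO₄)₂(s) ⇌ 3 Mg²⁺(aq) + 2 PO₄³⁻(aq)
Ksp = [Mg²⁺]^3[PO₄³⁻]^2 = [PO₄³⁻]^2(4.5×10⁻³)^3
[PO₄³⁻]^2 = 1.3×10⁻²³ / (4.5×10⁻³)^3 = 1.4×10⁻¹⁶
[PO₄³⁻] = 1.2×10⁻⁸ mol L⁻¹

1.2×10⁻⁸ M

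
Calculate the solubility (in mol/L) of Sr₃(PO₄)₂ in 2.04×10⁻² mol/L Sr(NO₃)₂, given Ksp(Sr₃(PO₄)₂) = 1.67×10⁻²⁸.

Sr₃(PO₄)₂(s) ⇌ 3 Sr²⁺(aq) + 2 PO₄³⁻(aq)
Let s be the solubility of Sr₃(PO₄)₂ here. The common ion gives [Sr²⁺] ≈ 2.04×10⁻² mol/L, and [PO₄³⁻] = 2s.
Ksp = [Sr²⁺]^3[PO₄³⁻]^2 = (2.04×10⁻²)^3(2s)^2
(2s)^2 = 1.67×10⁻²⁸ / (2.04×10⁻²)^3 = 1.97×10⁻²³
s = 2.22×10⁻¹² mol/L

2.22×10⁻¹² M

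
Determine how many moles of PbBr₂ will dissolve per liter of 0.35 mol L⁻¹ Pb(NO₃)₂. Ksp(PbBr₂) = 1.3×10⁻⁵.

3.0×10⁻³ M

PbBr₂(s) ⇌ Pb²⁺(aq) + 2 Br⁻(aq)
Pb²⁺ is already present at 0.35 mol L⁻¹. If s mol/L of PbBr₂ dissolves, [Br⁻] = 2s while [Pb²⁺] ≈ 0.35 mol L⁻¹.
Ksp = [Pb²⁺][Br⁻]^2 = (0.35)(2s)^2
(2s)^2 = 1.3×10⁻⁵ / (0.35) = 3.7×10⁻⁵
s = 3.0×10⁻³ mol L⁻¹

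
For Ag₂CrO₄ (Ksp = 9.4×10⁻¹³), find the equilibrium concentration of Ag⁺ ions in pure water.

1.2×10⁻⁴ M

Ag₂CrO₄(s) ⇌ 2 Ag⁺(aq) + CrO₄²⁻(aq)
Let s be the molar solubility. Then [Ag⁺] = 2s and [CrO₄²⁻] = s.
Ksp = [Ag⁺]^2[CrO₄²⁻] = (2s)^2 · s = 4s^3 = 9.4×10⁻¹³
s = 6.2×10⁻⁵ M
[Ag⁺] = 2s = 1.2×10⁻⁴ M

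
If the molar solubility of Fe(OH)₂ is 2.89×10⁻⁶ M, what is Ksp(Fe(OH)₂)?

Fe(OH)₂(s) ⇌ Fe²⁺(aq) + 2 OH⁻(aq)
With molar solubility s: [Fe²⁺] = s, [OH⁻] = 2s.
Ksp = [Fe²⁺][OH⁻]^2 = s · (2s)^2 = 4s^3
Ksp = 4 × (2.89×10⁻⁶)^3 = 9.66×10⁻¹⁷

Ksp = 9.66×10⁻¹⁷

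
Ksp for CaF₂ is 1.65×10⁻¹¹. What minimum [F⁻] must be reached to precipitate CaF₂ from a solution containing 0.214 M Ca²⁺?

A salt starts to precipitate once the ion product Q reaches its Ksp.
CaF₂(s) ⇌ Ca²⁺(aq) + 2 F⁻(aq)
Ksp = [Ca²⁺][F⁻]^2 = [F⁻]^2(0.214)
[F⁻]^2 = 1.65×10⁻¹¹ / (0.214) = 7.71×10⁻¹¹
[F⁻] = 8.78×10⁻⁶ M

8.78×10⁻⁶ M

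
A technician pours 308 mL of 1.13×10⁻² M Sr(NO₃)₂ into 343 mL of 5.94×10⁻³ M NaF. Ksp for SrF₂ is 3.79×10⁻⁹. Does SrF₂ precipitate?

Yes

After mixing, V = 308 mL + 343 mL = 651 mL.
[Sr²⁺] = (1.13×10⁻²)(308)/651 = 5.35×10⁻³ M
[F⁻] = (5.94×10⁻³)(343)/651 = 3.13×10⁻³ M
Q = [Sr²⁺][F⁻]^2 = 5.24×10⁻⁸
Q = 5.24×10⁻⁸ > Ksp = 3.79×10⁻⁹, so the solution is supersaturated and SrF₂ precipitates.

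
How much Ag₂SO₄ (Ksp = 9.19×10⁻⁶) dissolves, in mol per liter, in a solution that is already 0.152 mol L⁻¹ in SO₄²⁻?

3.89×10⁻³ M

Ag₂SO₄(s) ⇌ 2 Ag⁺(aq) + SO₄²⁻(aq)
SO₄²⁻ is already present at 0.152 mol L⁻¹. If s mol/L of Ag₂SO₄ dissolves, [Ag⁺] = 2s while [SO₄²⁻] ≈ 0.152 mol L⁻¹.
Ksp = [Ag⁺]^2[SO₄²⁻] = (2s)^2(0.152)
(2s)^2 = 9.19×10⁻⁶ / (0.152) = 6.05×10⁻⁵
s = 3.89×10⁻³ mol L⁻¹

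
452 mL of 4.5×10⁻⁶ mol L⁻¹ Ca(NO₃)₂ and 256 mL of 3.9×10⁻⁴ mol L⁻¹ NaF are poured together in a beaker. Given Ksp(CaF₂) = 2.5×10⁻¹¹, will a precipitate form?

The combined volume is 708 mL.
[Ca²⁺] = (4.5×10⁻⁶)(452)/708 = 2.9×10⁻⁶ mol L⁻¹
[F⁻] = (3.9×10⁻⁴)(256)/708 = 1.4×10⁻⁴ mol L⁻¹
Q = [Ca²⁺][F⁻]^2 = 5.7×10⁻¹⁴
Since Q (5.7×10⁻¹⁴) is less than Ksp (2.5×10⁻¹¹), no CaF₂ precipitates.

No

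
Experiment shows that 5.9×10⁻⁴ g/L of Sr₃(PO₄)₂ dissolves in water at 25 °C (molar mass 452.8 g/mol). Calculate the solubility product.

Convert to molarity: s = 5.9×10⁻⁴ / 452.8 = 1.303×10⁻⁶ mol/L
Sr₃(PO₄)₂(s) ⇌ 3 Sr²⁺(aq) + 2 PO₄³⁻(aq)
If s mol/L of Sr₃(PO₄)₂ dissolves, [Sr²⁺] = 3s and [PO₄³⁻] = 2s.
Ksp = [Sr²⁺]^3[PO₄³⁻]^2 = (3s)^3 · (2s)^2 = 108s^5
Ksp = 108 × (1.303×10⁻⁶)^5 = 4.1×10⁻²⁸

Ksp = 4.1×10⁻²⁸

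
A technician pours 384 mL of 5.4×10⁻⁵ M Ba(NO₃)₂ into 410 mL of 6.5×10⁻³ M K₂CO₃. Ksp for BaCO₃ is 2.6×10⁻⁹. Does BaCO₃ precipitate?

Yes

The combined volume is 794 mL.
[Ba²⁺] = (5.4×10⁻⁵)(384)/794 = 2.6×10⁻⁵ M
[CO₃²⁻] = (6.5×10⁻³)(410)/794 = 3.4×10⁻³ M
Q = [Ba²⁺][CO₃²⁻] = 8.8×10⁻⁸
Because Q > Ksp (8.8×10⁻⁸ vs 2.6×10⁻⁹), a precipitate of BaCO₃ forms.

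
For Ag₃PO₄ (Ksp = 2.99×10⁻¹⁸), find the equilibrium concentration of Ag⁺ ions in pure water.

5.47×10⁻⁵ M

Ag₃PO₄(s) ⇌ 3 Ag⁺(aq) + PO₄³⁻(aq)
For each mole of Ag₃PO₄ that dissolves per liter, [Ag⁺] = 3s and [PO₄³⁻] = s; let s denote this solubility.
Ksp = [Ag⁺]^3[PO₄³⁻] = (3s)^3 · s = 27s^4 = 2.99×10⁻¹⁸
s = 1.82×10⁻⁵ M
[Ag⁺] = 3s = 5.47×10⁻⁵ M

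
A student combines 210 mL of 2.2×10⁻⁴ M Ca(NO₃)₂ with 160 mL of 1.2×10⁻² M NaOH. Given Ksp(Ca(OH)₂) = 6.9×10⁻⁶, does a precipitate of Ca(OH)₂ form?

The combined volume is 370 mL.
[Ca²⁺] = (2.2×10⁻⁴)(210)/370 = 1.2×10⁻⁴ M
[OH⁻] = (1.2×10⁻²)(160)/370 = 5.2×10⁻³ M
Q = [Ca²⁺][OH⁻]^2 = 3.4×10⁻⁹
Q = 3.4×10⁻⁹ < Ksp = 6.9×10⁻⁶, so the solution is unsaturated and no precipitate forms.

No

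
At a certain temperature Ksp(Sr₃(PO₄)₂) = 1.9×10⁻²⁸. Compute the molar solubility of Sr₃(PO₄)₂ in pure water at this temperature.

1.1×10⁻⁶ M

Sr₃(PO₄)₂(s) ⇌ 3 Sr²⁺(aq) + 2 PO₄³⁻(aq)
For each mole of Sr₃(PO₄)₂ that dissolves per liter, [Sr²⁺] = 3s and [PO₄³⁻] = 2s; let s denote this solubility.
Ksp = [Sr²⁺]^3[PO₄³⁻]^2 = (3s)^3 · (2s)^2 = 108s^5
108s^5 = 1.9×10⁻²⁸  ⇒  s^5 = 1.8×10⁻³⁰
s = 1.1×10⁻⁶ M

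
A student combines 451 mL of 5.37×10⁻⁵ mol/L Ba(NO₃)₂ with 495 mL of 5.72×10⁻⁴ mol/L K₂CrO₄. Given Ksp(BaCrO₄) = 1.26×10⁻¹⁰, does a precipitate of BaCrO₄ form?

Yes

Total volume after mixing = 451 + 495 = 946 mL.
[Ba²⁺] = (5.37×10⁻⁵)(451)/946 = 2.56×10⁻⁵ mol/L
[CrO₄²⁻] = (5.72×10⁻⁴)(495)/946 = 2.99×10⁻⁴ mol/L
Q = [Ba²⁺][CrO₄²⁻] = 7.66×10⁻⁹
Because Q > Ksp (7.66×10⁻⁹ vs 1.26×10⁻¹⁰), a precipitate of BaCrO₄ forms.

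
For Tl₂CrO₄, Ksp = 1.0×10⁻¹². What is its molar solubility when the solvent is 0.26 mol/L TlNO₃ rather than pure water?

1.5×10⁻¹¹ M

Tl₂CrO₄(s) ⇌ 2 Tl⁺(aq) + CrO₄²⁻(aq)
Tl⁺ is already present at 0.26 mol/L. If s mol/L of Tl₂CrO₄ dissolves, [CrO₄²⁻] = s while [Tl⁺] ≈ 0.26 mol/L.
Ksp = [Tl⁺]^2[CrO₄²⁻] = (0.26)^2s
s = 1.0×10⁻¹² / (0.26)^2 = 1.5×10⁻¹¹
s = 1.5×10⁻¹¹ mol/L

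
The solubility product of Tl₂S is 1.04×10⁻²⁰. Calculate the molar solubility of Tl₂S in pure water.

Tl₂S(s) ⇌ 2 Tl⁺(aq) + S²⁻(aq)
Call the molar solubility s, so that [Tl⁺] = 2s and [S²⁻] = s.
Ksp = [Tl⁺]^2[S²⁻] = (2s)^2 · s = 4s^3
4s^3 = 1.04×10⁻²⁰  ⇒  s^3 = 2.60×10⁻²¹
Taking the 3rd root, s = 1.38×10⁻⁷ M.

1.38×10⁻⁷ M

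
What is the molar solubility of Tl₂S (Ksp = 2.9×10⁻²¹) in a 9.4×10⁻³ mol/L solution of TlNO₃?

3.3×10⁻¹⁷ M

Tl₂S(s) ⇌ 2 Tl⁺(aq) + S²⁻(aq)
The solution already contains Tl⁺ at 9.4×10⁻³ mol/L. Let s be the molar solubility of Tl₂S.
[Tl⁺] ≈ 9.4×10⁻³ mol/L (common ion dominates); [S²⁻] = s.
Ksp = [Tl⁺]^2[S²⁻] = (9.4×10⁻³)^2s
s = 2.9×10⁻²¹ / (9.4×10⁻³)^2 = 3.3×10⁻¹⁷
s = 3.3×10⁻¹⁷ mol/L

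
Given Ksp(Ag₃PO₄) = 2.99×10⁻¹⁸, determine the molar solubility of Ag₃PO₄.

Ag₃PO₄(s) ⇌ 3 Ag⁺(aq) + PO₄³⁻(aq)
Let s be the molar solubility. Then [Ag⁺] = 3s and [PO₄³⁻] = s.
Ksp = [Ag⁺]^3[PO₄³⁻] = (3s)^3 · s = 27s^4
27s^4 = 2.99×10⁻¹⁸  ⇒  s^4 = 1.11×10⁻¹⁹
s = 1.82×10⁻⁵ mol L⁻¹

1.82×10⁻⁵ M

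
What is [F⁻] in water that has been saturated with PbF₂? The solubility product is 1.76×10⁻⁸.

3.28×10⁻³ M

PbF₂(s) ⇌ Pb²⁺(aq) + 2 F⁻(aq)
With molar solubility s: [Pb²⁺] = s, [F⁻] = 2s.
Ksp = [Pb²⁺][F⁻]^2 = s · (2s)^2 = 4s^3 = 1.76×10⁻⁸
s = 1.64×10⁻³ M
[F⁻] = 2s = 3.28×10⁻³ M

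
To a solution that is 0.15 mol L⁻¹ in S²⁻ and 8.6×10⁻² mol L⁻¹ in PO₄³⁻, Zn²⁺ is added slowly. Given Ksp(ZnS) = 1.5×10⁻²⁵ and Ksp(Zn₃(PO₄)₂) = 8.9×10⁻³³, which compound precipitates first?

ZnS

The threshold for precipitation is Q = Ksp.
For ZnS: [Zn²⁺] = (Ksp/[S²⁻]) = 1.0×10⁻²⁴ mol L⁻¹
For Zn₃(PO₄)₂: [Zn²⁺] = (Ksp/[PO₄³⁻]^2)^(1/3) = 1.1×10⁻¹⁰ mol L⁻¹
Since ZnS needs less Zn²⁺ to reach saturation, it precipitates first.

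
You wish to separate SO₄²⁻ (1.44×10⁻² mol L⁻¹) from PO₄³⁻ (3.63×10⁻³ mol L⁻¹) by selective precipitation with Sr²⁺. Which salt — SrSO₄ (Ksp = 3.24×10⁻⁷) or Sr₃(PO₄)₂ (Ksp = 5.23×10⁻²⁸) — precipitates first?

Sr₃(PO₄)₂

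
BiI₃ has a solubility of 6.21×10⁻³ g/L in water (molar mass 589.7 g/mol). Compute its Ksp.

Ksp = 3.32×10⁻¹⁹

Convert to molarity: s = 6.21×10⁻³ / 589.7 = 1.0531×10⁻⁵ mol/L
BiI₃(s) ⇌ Bi³⁺(aq) + 3 I⁻(aq)
Let s be the molar solubility. Then [Bi³⁺] = s and [I⁻] = 3s.
Ksp = [Bi³⁺][I⁻]^3 = s · (3s)^3 = 27s^4
Ksp = 27 × (1.0531×10⁻⁵)^4 = 3.32×10⁻¹⁹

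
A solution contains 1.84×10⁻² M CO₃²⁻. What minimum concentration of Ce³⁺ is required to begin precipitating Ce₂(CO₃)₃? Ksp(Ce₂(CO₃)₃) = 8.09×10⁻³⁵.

Precipitation of each salt begins when its ion product equals Ksp.
Ce₂(CO₃)₃(s) ⇌ 2 Ce³⁺(aq) + 3 CO₃²⁻(aq)
Ksp = [Ce³⁺]^2[CO₃²⁻]^3 = [Ce³⁺]^2(1.84×10⁻²)^3
[Ce³⁺]^2 = 8.09×10⁻³⁵ / (1.84×10⁻²)^3 = 1.30×10⁻²⁹
[Ce³⁺] = 3.60×10⁻¹⁵ M

3.60×10⁻¹⁵ M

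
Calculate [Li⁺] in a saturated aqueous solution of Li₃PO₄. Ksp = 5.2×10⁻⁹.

1.1×10⁻² M

Li₃PO₄(s) ⇌ 3 Li⁺(aq) + PO₄³⁻(aq)
For each mole of Li₃PO₄ that dissolves per liter, [Li⁺] = 3s and [PO₄³⁻] = s; let s denote this solubility.
Ksp = [Li⁺]^3[PO₄³⁻] = (3s)^3 · s = 27s^4 = 5.2×10⁻⁹
s = 3.7×10⁻³ mol L⁻¹
[Li⁺] = 3s = 1.1×10⁻² mol L⁻¹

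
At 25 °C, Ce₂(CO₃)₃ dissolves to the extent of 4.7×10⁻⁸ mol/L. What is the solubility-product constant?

Ce₂(CO₃)₃(s) ⇌ 2 Ce³⁺(aq) + 3 CO₃²⁻(aq)
Let s be the molar solubility. Then [Ce³⁺] = 2s and [CO₃²⁻] = 3s.
Ksp = [Ce³⁺]^2[CO₃²⁻]^3 = (2s)^2 · (3s)^3 = 108s^5
Ksp = 108 × (4.7×10⁻⁸)^5 = 2.5×10⁻³⁵

Ksp = 2.5×10⁻³⁵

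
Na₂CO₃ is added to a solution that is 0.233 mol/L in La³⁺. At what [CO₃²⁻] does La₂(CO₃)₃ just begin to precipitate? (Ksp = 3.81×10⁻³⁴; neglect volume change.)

Precipitation of each salt begins when its ion product equals Ksp.
La₂(CO₃)₃(s) ⇌ 2 La³⁺(aq) + 3 CO₃²⁻(aq)
Ksp = [La³⁺]^2[CO₃²⁻]^3 = [CO₃²⁻]^3(0.233)^2
[CO₃²⁻]^3 = 3.81×10⁻³⁴ / (0.233)^2 = 7.02×10⁻³³
[CO₃²⁻] = 1.91×10⁻¹¹ mol/L

1.91×10⁻¹¹ M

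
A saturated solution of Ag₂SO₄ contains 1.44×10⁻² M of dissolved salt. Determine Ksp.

Ksp = 1.19×10⁻⁵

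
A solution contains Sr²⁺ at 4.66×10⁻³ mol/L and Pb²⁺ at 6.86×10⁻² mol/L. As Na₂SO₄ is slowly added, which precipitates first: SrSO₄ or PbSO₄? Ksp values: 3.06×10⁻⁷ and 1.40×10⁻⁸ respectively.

PbSO₄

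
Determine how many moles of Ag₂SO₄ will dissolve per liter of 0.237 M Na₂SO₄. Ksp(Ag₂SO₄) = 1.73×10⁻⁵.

Ag₂SO₄(s) ⇌ 2 Ag⁺(aq) + SO₄²⁻(aq)
With SO₄²⁻ already at 0.237 M and s small, take [SO₄²⁻] ≈ 0.237 M and [Ag⁺] = 2s.
Ksp = [Ag⁺]^2[SO₄²⁻] = (2s)^2(0.237)
(2s)^2 = 1.73×10⁻⁵ / (0.237) = 7.30×10⁻⁵
s = 4.27×10⁻³ M

4.27×10⁻³ M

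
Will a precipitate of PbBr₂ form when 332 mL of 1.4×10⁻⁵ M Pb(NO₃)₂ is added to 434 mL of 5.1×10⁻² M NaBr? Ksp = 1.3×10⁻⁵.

Total volume after mixing = 332 + 434 = 766 mL.
[Pb²⁺] = (1.4×10⁻⁵)(332)/766 = 6.1×10⁻⁶ M
[Br⁻] = (5.1×10⁻²)(434)/766 = 2.9×10⁻² M
Q = [Pb²⁺][Br⁻]^2 = 5.1×10⁻⁹
Q < Ksp (5.1×10⁻⁹ vs 1.3×10⁻⁵); the solution remains unsaturated and no precipitate forms.

No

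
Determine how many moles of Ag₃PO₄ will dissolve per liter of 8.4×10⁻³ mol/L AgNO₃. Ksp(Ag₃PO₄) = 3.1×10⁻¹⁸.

5.2×10⁻¹² M

Ag₃PO₄(s) ⇌ 3 Ag⁺(aq) + PO₄³⁻(aq)
With Ag⁺ already at 8.4×10⁻³ mol/L and s small, take [Ag⁺] ≈ 8.4×10⁻³ mol/L and [PO₄³⁻] = s.
Ksp = [Ag⁺]^3[PO₄³⁻] = (8.4×10⁻³)^3s
s = 3.1×10⁻¹⁸ / (8.4×10⁻³)^3 = 5.2×10⁻¹²
s = 5.2×10⁻¹² mol/L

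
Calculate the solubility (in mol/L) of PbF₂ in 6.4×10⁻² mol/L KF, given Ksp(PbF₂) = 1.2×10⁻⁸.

PbF₂(s) ⇌ Pb²⁺(aq) + 2 F⁻(aq)
With F⁻ already at 6.4×10⁻² mol/L and s small, take [F⁻] ≈ 6.4×10⁻² mol/L and [Pb²⁺] = s.
Ksp = [Pb²⁺][F⁻]^2 = s(6.4×10⁻²)^2
s = 1.2×10⁻⁸ / (6.4×10⁻²)^2 = 2.9×10⁻⁶
s = 2.9×10⁻⁶ mol/L

2.9×10⁻⁶ M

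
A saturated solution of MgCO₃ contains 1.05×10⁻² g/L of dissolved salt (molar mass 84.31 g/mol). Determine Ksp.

s = (1.05×10⁻² g L⁻¹)/(84.31 g mol⁻¹) = 1.2454×10⁻⁴ M
MgCO₃(s) ⇌ Mg²⁺(aq) + CO₃²⁻(aq)
If s mol/L of MgCO₃ dissolves, [Mg²⁺] = s and [CO₃²⁻] = s.
Ksp = [Mg²⁺][CO₃²⁻] = s · s = s^2
Ksp = (1.2454×10⁻⁴)^2 = 1.55×10⁻⁸

Ksp = 1.55×10⁻⁸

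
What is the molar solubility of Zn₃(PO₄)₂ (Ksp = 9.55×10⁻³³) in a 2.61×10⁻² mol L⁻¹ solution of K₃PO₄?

Zn₃(PO₄)₂(s) ⇌ 3 Zn²⁺(aq) + 2 PO₄³⁻(aq)
The solution already contains PO₄³⁻ at 2.61×10⁻² mol L⁻¹. Let s be the molar solubility of Zn₃(PO₄)₂.
[PO₄³⁻] ≈ 2.61×10⁻² mol L⁻¹ (common ion dominates); [Zn²⁺] = 3s.
Ksp = [Zn²⁺]^3[PO₄³⁻]^2 = (3s)^3(2.61×10⁻²)^2
(3s)^3 = 9.55×10⁻³³ / (2.61×10⁻²)^2 = 1.40×10⁻²⁹
s = 8.04×10⁻¹¹ mol L⁻¹

8.04×10⁻¹¹ M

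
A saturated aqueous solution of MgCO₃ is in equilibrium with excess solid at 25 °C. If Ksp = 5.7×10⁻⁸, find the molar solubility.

MgCO₃(s) ⇌ Mg²⁺(aq) + CO₃²⁻(aq)
For each mole of MgCO₃ that dissolves per liter, [Mg²⁺] = s and [CO₃²⁻] = s; let s denote this solubility.
Ksp = [Mg²⁺][CO₃²⁻] = s · s = s^2
s^2 = 5.7×10⁻⁸
s = 2.4×10⁻⁴ M

2.4×10⁻⁴ M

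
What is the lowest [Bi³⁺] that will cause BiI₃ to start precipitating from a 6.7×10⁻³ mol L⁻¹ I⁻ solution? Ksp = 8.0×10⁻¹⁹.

The threshold for precipitation is Q = Ksp.
BiI₃(s) ⇌ Bi³⁺(aq) + 3 I⁻(aq)
Ksp = [Bi³⁺][I⁻]^3 = [Bi³⁺](6.7×10⁻³)^3
[Bi³⁺] = 8.0×10⁻¹⁹ / (6.7×10⁻³)^3 = 2.7×10⁻¹²
[Bi³⁺] = 2.7×10⁻¹² mol L⁻¹

2.7×10⁻¹² M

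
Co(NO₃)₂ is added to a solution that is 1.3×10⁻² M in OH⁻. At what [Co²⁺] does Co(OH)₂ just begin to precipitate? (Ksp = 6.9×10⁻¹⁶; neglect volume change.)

4.1×10⁻¹² M

Precipitation begins when Q = Ksp.
Co(OH)₂(s) ⇌ Co²⁺(aq) + 2 OH⁻(aq)
Ksp = [Co²⁺][OH⁻]^2 = [Co²⁺](1.3×10⁻²)^2
[Co²⁺] = 6.9×10⁻¹⁶ / (1.3×10⁻²)^2 = 4.1×10⁻¹²
[Co²⁺] = 4.1×10⁻¹² M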